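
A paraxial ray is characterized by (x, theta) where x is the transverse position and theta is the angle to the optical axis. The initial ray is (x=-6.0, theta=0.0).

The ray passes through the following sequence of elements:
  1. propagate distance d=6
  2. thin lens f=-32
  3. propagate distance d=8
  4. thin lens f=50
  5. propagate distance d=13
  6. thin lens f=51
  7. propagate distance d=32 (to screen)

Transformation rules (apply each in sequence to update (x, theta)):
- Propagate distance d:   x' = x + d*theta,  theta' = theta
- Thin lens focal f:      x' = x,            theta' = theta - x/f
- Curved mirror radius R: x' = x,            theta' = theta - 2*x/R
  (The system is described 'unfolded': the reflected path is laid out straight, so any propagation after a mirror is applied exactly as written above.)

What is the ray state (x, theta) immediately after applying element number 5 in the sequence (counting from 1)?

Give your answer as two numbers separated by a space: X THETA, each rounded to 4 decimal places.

Answer: -7.9875 -0.0375

Derivation:
Initial: x=-6.0000 theta=0.0000
After 1 (propagate distance d=6): x=-6.0000 theta=0.0000
After 2 (thin lens f=-32): x=-6.0000 theta=-0.1875
After 3 (propagate distance d=8): x=-7.5000 theta=-0.1875
After 4 (thin lens f=50): x=-7.5000 theta=-0.0375
After 5 (propagate distance d=13): x=-7.9875 theta=-0.0375
Rounded to 4 decimal places: x = -7.9875, theta = -0.0375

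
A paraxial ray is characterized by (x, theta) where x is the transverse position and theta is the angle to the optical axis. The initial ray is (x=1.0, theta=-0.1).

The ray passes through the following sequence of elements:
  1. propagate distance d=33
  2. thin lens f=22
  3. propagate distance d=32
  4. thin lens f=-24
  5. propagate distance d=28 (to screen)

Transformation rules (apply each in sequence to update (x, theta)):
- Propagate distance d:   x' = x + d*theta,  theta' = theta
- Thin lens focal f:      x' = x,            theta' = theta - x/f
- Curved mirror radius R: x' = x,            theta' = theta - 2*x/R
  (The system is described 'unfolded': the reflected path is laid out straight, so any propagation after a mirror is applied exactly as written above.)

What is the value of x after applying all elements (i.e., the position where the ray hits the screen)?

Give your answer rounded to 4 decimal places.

Initial: x=1.0000 theta=-0.1000
After 1 (propagate distance d=33): x=-2.3000 theta=-0.1000
After 2 (thin lens f=22): x=-2.3000 theta=1/220 (≈0.0045)
After 3 (propagate distance d=32): x=-237/110 (≈-2.1545) theta=1/220 (≈0.0045)
After 4 (thin lens f=-24): x=-237/110 (≈-2.1545) theta=-15/176 (≈-0.0852)
After 5 (propagate distance d=28 (to screen)): x=-999/220 (≈-4.5409) theta=-15/176 (≈-0.0852)
Rounded to 4 decimal places: x = -4.5409

Answer: -4.5409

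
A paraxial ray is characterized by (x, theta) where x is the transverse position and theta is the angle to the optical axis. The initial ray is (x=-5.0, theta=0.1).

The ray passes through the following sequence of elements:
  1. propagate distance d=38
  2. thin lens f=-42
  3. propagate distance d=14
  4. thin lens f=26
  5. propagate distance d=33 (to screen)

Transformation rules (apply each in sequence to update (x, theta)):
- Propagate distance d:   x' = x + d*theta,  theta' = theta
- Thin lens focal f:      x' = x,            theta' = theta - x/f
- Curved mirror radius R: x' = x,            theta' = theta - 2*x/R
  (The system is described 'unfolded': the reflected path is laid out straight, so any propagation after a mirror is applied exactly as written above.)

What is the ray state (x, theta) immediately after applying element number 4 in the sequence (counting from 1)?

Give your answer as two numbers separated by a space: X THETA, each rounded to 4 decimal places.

Answer: -0.2000 0.0791

Derivation:
Initial: x=-5.0000 theta=0.1000
After 1 (propagate distance d=38): x=-1.2000 theta=0.1000
After 2 (thin lens f=-42): x=-1.2000 theta=1/14 (≈0.0714)
After 3 (propagate distance d=14): x=-0.2000 theta=1/14 (≈0.0714)
After 4 (thin lens f=26): x=-0.2000 theta=36/455 (≈0.0791)
Rounded to 4 decimal places: x = -0.2000, theta = 0.0791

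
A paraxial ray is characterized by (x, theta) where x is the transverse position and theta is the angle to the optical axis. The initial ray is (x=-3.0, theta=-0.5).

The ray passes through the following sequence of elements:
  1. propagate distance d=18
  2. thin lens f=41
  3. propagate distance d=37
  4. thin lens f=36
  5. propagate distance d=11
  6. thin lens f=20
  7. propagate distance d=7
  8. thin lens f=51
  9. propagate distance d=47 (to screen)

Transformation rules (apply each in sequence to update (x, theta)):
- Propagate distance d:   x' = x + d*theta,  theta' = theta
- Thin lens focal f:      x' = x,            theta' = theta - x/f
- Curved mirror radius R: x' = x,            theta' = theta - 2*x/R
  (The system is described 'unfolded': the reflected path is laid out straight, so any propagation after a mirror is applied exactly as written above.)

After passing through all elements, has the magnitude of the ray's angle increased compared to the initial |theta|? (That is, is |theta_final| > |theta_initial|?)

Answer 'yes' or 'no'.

Answer: yes

Derivation:
Initial: x=-3.0000 theta=-0.5000
After 1 (propagate distance d=18): x=-12.0000 theta=-0.5000
After 2 (thin lens f=41): x=-12.0000 theta=-17/82 (≈-0.2073)
After 3 (propagate distance d=37): x=-1613/82 (≈-19.6707) theta=-17/82 (≈-0.2073)
After 4 (thin lens f=36): x=-1613/82 (≈-19.6707) theta=1001/2952 (≈0.3391)
After 5 (propagate distance d=11): x=-47057/2952 (≈-15.9407) theta=1001/2952 (≈0.3391)
After 6 (thin lens f=20): x=-47057/2952 (≈-15.9407) theta=7453/6560 (≈1.1361)
After 7 (propagate distance d=7): x=-471601/59040 (≈-7.9878) theta=7453/6560 (≈1.1361)
After 8 (thin lens f=51): x=-471601/59040 (≈-7.9878) theta=243283/188190 (≈1.2928)
After 9 (propagate distance d=47 (to screen)): x=31779433/602208 (≈52.7715) theta=243283/188190 (≈1.2928)
|theta_initial|=0.5000 |theta_final|=243283/188190 (≈1.2928) -> increased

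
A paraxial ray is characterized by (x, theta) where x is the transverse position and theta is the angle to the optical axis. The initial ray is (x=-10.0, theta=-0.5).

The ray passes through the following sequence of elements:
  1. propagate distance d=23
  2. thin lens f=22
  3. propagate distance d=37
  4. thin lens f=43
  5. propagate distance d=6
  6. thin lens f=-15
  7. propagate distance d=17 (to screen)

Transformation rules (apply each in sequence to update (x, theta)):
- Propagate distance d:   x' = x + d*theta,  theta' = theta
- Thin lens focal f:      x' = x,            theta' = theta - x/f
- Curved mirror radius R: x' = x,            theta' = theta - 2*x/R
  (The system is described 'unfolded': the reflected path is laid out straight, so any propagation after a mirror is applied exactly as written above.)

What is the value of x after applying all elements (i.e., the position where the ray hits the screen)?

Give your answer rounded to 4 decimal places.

Answer: 8.6906

Derivation:
Initial: x=-10.0000 theta=-0.5000
After 1 (propagate distance d=23): x=-21.5000 theta=-0.5000
After 2 (thin lens f=22): x=-21.5000 theta=21/44 (≈0.4773)
After 3 (propagate distance d=37): x=-169/44 (≈-3.8409) theta=21/44 (≈0.4773)
After 4 (thin lens f=43): x=-169/44 (≈-3.8409) theta=268/473 (≈0.5666)
After 5 (propagate distance d=6): x=-835/1892 (≈-0.4413) theta=268/473 (≈0.5666)
After 6 (thin lens f=-15): x=-835/1892 (≈-0.4413) theta=3049/5676 (≈0.5372)
After 7 (propagate distance d=17 (to screen)): x=12332/1419 (≈8.6906) theta=3049/5676 (≈0.5372)
Rounded to 4 decimal places: x = 8.6906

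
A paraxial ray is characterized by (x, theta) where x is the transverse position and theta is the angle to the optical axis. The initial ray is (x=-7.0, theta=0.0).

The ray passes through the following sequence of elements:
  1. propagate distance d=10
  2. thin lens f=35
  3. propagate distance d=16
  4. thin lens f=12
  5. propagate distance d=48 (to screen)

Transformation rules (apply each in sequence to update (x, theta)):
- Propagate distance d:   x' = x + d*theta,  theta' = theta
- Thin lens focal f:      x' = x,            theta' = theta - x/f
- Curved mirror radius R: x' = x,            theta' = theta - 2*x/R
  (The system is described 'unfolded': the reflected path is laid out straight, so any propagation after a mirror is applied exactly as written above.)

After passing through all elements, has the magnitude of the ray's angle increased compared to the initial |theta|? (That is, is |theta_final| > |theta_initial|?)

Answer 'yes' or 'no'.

Initial: x=-7.0000 theta=0.0000
After 1 (propagate distance d=10): x=-7.0000 theta=0.0000
After 2 (thin lens f=35): x=-7.0000 theta=0.2000
After 3 (propagate distance d=16): x=-3.8000 theta=0.2000
After 4 (thin lens f=12): x=-3.8000 theta=31/60 (≈0.5167)
After 5 (propagate distance d=48 (to screen)): x=21.0000 theta=31/60 (≈0.5167)
|theta_initial|=0.0000 |theta_final|=31/60 (≈0.5167) -> increased

Answer: yes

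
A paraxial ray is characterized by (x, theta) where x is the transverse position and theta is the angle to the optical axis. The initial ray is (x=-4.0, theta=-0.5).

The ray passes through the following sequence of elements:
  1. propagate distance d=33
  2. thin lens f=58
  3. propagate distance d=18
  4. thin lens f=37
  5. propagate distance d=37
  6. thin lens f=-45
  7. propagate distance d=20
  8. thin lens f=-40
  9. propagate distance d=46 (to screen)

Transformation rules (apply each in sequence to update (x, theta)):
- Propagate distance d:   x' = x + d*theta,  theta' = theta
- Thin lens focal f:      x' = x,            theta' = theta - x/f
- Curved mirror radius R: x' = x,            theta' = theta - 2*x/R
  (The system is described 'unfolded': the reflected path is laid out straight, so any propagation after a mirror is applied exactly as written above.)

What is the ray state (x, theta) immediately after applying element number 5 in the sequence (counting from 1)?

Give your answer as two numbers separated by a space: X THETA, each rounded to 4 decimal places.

Answer: -5.4224 0.4788

Derivation:
Initial: x=-4.0000 theta=-0.5000
After 1 (propagate distance d=33): x=-20.5000 theta=-0.5000
After 2 (thin lens f=58): x=-20.5000 theta=-17/116 (≈-0.1466)
After 3 (propagate distance d=18): x=-671/29 (≈-23.1379) theta=-17/116 (≈-0.1466)
After 4 (thin lens f=37): x=-671/29 (≈-23.1379) theta=2055/4292 (≈0.4788)
After 5 (propagate distance d=37): x=-629/116 (≈-5.4224) theta=2055/4292 (≈0.4788)
Rounded to 4 decimal places: x = -5.4224, theta = 0.4788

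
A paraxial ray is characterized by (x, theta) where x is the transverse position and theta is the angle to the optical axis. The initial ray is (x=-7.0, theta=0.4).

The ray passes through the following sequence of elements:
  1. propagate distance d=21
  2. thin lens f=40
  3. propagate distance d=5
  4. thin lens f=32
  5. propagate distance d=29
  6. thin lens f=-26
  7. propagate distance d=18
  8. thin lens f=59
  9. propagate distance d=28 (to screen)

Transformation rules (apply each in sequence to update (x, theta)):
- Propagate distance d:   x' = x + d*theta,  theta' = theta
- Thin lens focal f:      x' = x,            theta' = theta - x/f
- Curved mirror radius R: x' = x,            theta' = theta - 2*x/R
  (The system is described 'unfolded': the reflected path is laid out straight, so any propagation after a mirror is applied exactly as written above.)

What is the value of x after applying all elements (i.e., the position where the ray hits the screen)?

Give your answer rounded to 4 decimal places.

Initial: x=-7.0000 theta=0.4000
After 1 (propagate distance d=21): x=1.4000 theta=0.4000
After 2 (thin lens f=40): x=1.4000 theta=0.3650
After 3 (propagate distance d=5): x=3.2250 theta=0.3650
After 4 (thin lens f=32): x=3.2250 theta=1691/6400 (≈0.2642)
After 5 (propagate distance d=29): x=69679/6400 (≈10.8873) theta=1691/6400 (≈0.2642)
After 6 (thin lens f=-26): x=69679/6400 (≈10.8873) theta=22729/33280 (≈0.6830)
After 7 (propagate distance d=18): x=241079/10400 (≈23.1807) theta=22729/33280 (≈0.6830)
After 8 (thin lens f=59): x=241079/10400 (≈23.1807) theta=2847791/9817600 (≈0.2901)
After 9 (propagate distance d=28 (to screen)): x=5909937/188800 (≈31.3026) theta=2847791/9817600 (≈0.2901)
Rounded to 4 decimal places: x = 31.3026

Answer: 31.3026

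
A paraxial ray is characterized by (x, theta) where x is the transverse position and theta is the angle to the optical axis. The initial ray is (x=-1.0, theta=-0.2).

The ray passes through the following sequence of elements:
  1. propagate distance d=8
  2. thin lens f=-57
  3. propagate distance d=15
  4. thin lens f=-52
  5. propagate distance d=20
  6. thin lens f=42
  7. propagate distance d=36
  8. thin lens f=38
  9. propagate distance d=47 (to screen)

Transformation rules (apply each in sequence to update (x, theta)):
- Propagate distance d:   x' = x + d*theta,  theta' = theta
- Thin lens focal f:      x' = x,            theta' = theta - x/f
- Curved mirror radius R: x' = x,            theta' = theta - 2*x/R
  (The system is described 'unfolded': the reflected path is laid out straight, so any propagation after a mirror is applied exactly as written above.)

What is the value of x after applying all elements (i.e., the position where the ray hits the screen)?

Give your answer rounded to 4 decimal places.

Answer: 1.5955

Derivation:
Initial: x=-1.0000 theta=-0.2000
After 1 (propagate distance d=8): x=-2.6000 theta=-0.2000
After 2 (thin lens f=-57): x=-2.6000 theta=-14/57 (≈-0.2456)
After 3 (propagate distance d=15): x=-597/95 (≈-6.2842) theta=-14/57 (≈-0.2456)
After 4 (thin lens f=-52): x=-597/95 (≈-6.2842) theta=-5431/14820 (≈-0.3665)
After 5 (propagate distance d=20): x=-50438/3705 (≈-13.6135) theta=-5431/14820 (≈-0.3665)
After 6 (thin lens f=42): x=-50438/3705 (≈-13.6135) theta=-2635/62244 (≈-0.0423)
After 7 (propagate distance d=36): x=-392591/25935 (≈-15.1375) theta=-2635/62244 (≈-0.0423)
After 8 (thin lens f=38): x=-392591/25935 (≈-15.1375) theta=2105221/5913180 (≈0.3560)
After 9 (propagate distance d=47 (to screen)): x=9434639/5913180 (≈1.5955) theta=2105221/5913180 (≈0.3560)
Rounded to 4 decimal places: x = 1.5955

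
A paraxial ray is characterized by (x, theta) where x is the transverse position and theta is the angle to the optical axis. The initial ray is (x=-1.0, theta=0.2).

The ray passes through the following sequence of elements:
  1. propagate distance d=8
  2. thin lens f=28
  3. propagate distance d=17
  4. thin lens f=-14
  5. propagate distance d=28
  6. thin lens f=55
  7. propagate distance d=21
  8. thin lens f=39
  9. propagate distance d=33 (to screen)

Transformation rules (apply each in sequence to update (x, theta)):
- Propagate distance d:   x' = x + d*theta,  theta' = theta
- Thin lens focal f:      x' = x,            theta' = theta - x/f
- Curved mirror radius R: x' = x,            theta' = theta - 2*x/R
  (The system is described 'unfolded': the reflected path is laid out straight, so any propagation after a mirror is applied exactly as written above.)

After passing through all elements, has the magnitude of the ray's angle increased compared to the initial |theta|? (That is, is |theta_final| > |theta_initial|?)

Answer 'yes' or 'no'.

Answer: yes

Derivation:
Initial: x=-1.0000 theta=0.2000
After 1 (propagate distance d=8): x=0.6000 theta=0.2000
After 2 (thin lens f=28): x=0.6000 theta=5/28 (≈0.1786)
After 3 (propagate distance d=17): x=509/140 (≈3.6357) theta=5/28 (≈0.1786)
After 4 (thin lens f=-14): x=509/140 (≈3.6357) theta=859/1960 (≈0.4383)
After 5 (propagate distance d=28): x=2227/140 (≈15.9071) theta=859/1960 (≈0.4383)
After 6 (thin lens f=55): x=2227/140 (≈15.9071) theta=16067/107800 (≈0.1490)
After 7 (propagate distance d=21): x=293171/15400 (≈19.0371) theta=16067/107800 (≈0.1490)
After 8 (thin lens f=39): x=293171/15400 (≈19.0371) theta=-178198/525525 (≈-0.3391)
After 9 (propagate distance d=33 (to screen)): x=10997137/1401400 (≈7.8473) theta=-178198/525525 (≈-0.3391)
|theta_initial|=0.2000 |theta_final|=178198/525525 (≈0.3391) -> increased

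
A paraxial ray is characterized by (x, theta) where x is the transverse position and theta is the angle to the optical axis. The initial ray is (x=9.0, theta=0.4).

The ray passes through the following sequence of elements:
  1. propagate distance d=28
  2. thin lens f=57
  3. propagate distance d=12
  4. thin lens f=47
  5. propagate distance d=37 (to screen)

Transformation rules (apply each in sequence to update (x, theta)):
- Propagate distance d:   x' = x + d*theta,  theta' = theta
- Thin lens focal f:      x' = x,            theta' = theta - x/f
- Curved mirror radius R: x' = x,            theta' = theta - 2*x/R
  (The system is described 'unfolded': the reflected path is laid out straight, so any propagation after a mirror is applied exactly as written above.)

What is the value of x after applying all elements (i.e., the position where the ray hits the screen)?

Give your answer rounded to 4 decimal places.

Initial: x=9.0000 theta=0.4000
After 1 (propagate distance d=28): x=20.2000 theta=0.4000
After 2 (thin lens f=57): x=20.2000 theta=13/285 (≈0.0456)
After 3 (propagate distance d=12): x=1971/95 (≈20.7474) theta=13/285 (≈0.0456)
After 4 (thin lens f=47): x=1971/95 (≈20.7474) theta=-5302/13395 (≈-0.3958)
After 5 (propagate distance d=37 (to screen)): x=81737/13395 (≈6.1021) theta=-5302/13395 (≈-0.3958)
Rounded to 4 decimal places: x = 6.1021

Answer: 6.1021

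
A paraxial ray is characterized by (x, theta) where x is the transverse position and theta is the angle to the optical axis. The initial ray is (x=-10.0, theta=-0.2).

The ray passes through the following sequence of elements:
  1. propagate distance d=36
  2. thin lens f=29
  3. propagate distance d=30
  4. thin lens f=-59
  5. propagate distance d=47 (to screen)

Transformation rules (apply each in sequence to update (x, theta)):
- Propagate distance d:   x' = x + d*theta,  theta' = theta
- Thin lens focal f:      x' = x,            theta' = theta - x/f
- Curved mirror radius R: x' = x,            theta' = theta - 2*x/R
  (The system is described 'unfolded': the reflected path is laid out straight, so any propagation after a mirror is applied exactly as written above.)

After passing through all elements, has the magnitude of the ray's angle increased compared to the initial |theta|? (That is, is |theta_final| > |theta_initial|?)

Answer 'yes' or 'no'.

Answer: yes

Derivation:
Initial: x=-10.0000 theta=-0.2000
After 1 (propagate distance d=36): x=-17.2000 theta=-0.2000
After 2 (thin lens f=29): x=-17.2000 theta=57/145 (≈0.3931)
After 3 (propagate distance d=30): x=-784/145 (≈-5.4069) theta=57/145 (≈0.3931)
After 4 (thin lens f=-59): x=-784/145 (≈-5.4069) theta=2579/8555 (≈0.3015)
After 5 (propagate distance d=47 (to screen)): x=74957/8555 (≈8.7618) theta=2579/8555 (≈0.3015)
|theta_initial|=0.2000 |theta_final|=2579/8555 (≈0.3015) -> increased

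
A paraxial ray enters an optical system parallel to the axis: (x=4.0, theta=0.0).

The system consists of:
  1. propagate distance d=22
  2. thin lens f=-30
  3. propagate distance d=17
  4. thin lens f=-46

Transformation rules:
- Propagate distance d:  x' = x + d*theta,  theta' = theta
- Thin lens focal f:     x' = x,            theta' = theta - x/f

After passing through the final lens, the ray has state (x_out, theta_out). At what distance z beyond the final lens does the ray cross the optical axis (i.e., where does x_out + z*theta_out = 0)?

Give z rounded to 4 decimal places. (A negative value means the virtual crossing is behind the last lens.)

Answer: -23.2473

Derivation:
Initial: x=4.0000 theta=0.0000
After 1 (propagate distance d=22): x=4.0000 theta=0.0000
After 2 (thin lens f=-30): x=4.0000 theta=2/15 (≈0.1333)
After 3 (propagate distance d=17): x=94/15 (≈6.2667) theta=2/15 (≈0.1333)
After 4 (thin lens f=-46): x=94/15 (≈6.2667) theta=31/115 (≈0.2696)
z_focus = -x_out/theta_out = -(94/15)/(31/115) = -2162/93 ≈ -23.2473
Rounded to 4 decimal places: z = -23.2473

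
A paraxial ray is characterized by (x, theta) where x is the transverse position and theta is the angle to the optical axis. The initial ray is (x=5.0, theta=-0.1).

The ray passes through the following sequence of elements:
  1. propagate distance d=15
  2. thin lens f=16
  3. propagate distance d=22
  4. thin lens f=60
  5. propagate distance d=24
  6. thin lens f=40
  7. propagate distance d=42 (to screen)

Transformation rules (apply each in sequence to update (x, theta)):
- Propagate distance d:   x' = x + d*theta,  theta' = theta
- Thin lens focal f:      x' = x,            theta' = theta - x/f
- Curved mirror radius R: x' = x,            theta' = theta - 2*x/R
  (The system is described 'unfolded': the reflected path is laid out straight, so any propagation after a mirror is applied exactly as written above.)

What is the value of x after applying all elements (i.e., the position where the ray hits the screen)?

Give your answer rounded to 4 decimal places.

Answer: -10.4409

Derivation:
Initial: x=5.0000 theta=-0.1000
After 1 (propagate distance d=15): x=3.5000 theta=-0.1000
After 2 (thin lens f=16): x=3.5000 theta=-51/160 (≈-0.3188)
After 3 (propagate distance d=22): x=-3.5125 theta=-51/160 (≈-0.3188)
After 4 (thin lens f=60): x=-3.5125 theta=-1249/4800 (≈-0.2602)
After 5 (propagate distance d=24): x=-9.7575 theta=-1249/4800 (≈-0.2602)
After 6 (thin lens f=40): x=-9.7575 theta=-781/48000 (≈-0.0163)
After 7 (propagate distance d=42 (to screen)): x=-83527/8000 (≈-10.4409) theta=-781/48000 (≈-0.0163)
Rounded to 4 decimal places: x = -10.4409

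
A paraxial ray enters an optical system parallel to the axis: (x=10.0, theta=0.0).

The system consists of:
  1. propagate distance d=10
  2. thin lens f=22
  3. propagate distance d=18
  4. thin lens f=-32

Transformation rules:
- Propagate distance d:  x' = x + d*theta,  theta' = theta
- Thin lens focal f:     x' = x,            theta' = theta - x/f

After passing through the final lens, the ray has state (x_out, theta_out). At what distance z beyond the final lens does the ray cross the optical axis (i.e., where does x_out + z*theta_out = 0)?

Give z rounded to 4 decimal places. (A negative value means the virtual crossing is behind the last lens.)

Answer: 4.5714

Derivation:
Initial: x=10.0000 theta=0.0000
After 1 (propagate distance d=10): x=10.0000 theta=0.0000
After 2 (thin lens f=22): x=10.0000 theta=-5/11 (≈-0.4545)
After 3 (propagate distance d=18): x=20/11 (≈1.8182) theta=-5/11 (≈-0.4545)
After 4 (thin lens f=-32): x=20/11 (≈1.8182) theta=-35/88 (≈-0.3977)
z_focus = -x_out/theta_out = -(20/11)/(-35/88) = 32/7 ≈ 4.5714
Rounded to 4 decimal places: z = 4.5714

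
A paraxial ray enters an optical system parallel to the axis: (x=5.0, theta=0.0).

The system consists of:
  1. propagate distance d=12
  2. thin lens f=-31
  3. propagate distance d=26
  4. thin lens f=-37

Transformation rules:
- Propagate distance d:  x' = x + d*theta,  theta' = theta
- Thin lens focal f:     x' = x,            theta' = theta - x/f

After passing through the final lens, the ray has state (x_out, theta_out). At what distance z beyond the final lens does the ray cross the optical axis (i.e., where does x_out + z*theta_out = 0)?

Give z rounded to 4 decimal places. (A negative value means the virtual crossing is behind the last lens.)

Initial: x=5.0000 theta=0.0000
After 1 (propagate distance d=12): x=5.0000 theta=0.0000
After 2 (thin lens f=-31): x=5.0000 theta=5/31 (≈0.1613)
After 3 (propagate distance d=26): x=285/31 (≈9.1935) theta=5/31 (≈0.1613)
After 4 (thin lens f=-37): x=285/31 (≈9.1935) theta=470/1147 (≈0.4098)
z_focus = -x_out/theta_out = -(285/31)/(470/1147) = -2109/94 ≈ -22.4362
Rounded to 4 decimal places: z = -22.4362

Answer: -22.4362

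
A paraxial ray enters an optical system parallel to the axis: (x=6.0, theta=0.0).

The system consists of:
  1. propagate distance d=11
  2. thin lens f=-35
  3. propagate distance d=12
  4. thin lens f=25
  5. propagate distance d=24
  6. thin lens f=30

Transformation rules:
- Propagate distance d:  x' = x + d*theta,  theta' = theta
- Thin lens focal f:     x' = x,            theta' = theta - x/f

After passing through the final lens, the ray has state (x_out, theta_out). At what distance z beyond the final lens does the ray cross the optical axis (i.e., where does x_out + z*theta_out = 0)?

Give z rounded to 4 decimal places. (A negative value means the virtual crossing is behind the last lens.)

Initial: x=6.0000 theta=0.0000
After 1 (propagate distance d=11): x=6.0000 theta=0.0000
After 2 (thin lens f=-35): x=6.0000 theta=6/35 (≈0.1714)
After 3 (propagate distance d=12): x=282/35 (≈8.0571) theta=6/35 (≈0.1714)
After 4 (thin lens f=25): x=282/35 (≈8.0571) theta=-132/875 (≈-0.1509)
After 5 (propagate distance d=24): x=3882/875 (≈4.4366) theta=-132/875 (≈-0.1509)
After 6 (thin lens f=30): x=3882/875 (≈4.4366) theta=-1307/4375 (≈-0.2987)
z_focus = -x_out/theta_out = -(3882/875)/(-1307/4375) = 19410/1307 ≈ 14.8508
Rounded to 4 decimal places: z = 14.8508

Answer: 14.8508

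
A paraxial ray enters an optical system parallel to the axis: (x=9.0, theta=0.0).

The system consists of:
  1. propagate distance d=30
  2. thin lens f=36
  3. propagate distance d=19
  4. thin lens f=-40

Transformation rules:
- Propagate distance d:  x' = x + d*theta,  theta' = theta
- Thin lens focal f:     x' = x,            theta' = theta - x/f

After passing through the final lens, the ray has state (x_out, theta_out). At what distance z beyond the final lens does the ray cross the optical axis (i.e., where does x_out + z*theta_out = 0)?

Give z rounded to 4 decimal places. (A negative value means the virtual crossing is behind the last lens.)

Initial: x=9.0000 theta=0.0000
After 1 (propagate distance d=30): x=9.0000 theta=0.0000
After 2 (thin lens f=36): x=9.0000 theta=-0.2500
After 3 (propagate distance d=19): x=4.2500 theta=-0.2500
After 4 (thin lens f=-40): x=4.2500 theta=-23/160 (≈-0.1438)
z_focus = -x_out/theta_out = -(4.2500)/(-23/160) = 680/23 ≈ 29.5652
Rounded to 4 decimal places: z = 29.5652

Answer: 29.5652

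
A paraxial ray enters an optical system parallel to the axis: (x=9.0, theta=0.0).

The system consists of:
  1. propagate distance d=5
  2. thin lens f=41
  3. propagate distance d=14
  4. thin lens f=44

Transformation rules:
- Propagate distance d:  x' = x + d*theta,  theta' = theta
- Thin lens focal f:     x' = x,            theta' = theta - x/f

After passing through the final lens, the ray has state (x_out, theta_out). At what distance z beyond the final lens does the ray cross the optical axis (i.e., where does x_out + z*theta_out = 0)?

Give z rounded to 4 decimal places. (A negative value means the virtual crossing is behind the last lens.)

Initial: x=9.0000 theta=0.0000
After 1 (propagate distance d=5): x=9.0000 theta=0.0000
After 2 (thin lens f=41): x=9.0000 theta=-9/41 (≈-0.2195)
After 3 (propagate distance d=14): x=243/41 (≈5.9268) theta=-9/41 (≈-0.2195)
After 4 (thin lens f=44): x=243/41 (≈5.9268) theta=-639/1804 (≈-0.3542)
z_focus = -x_out/theta_out = -(243/41)/(-639/1804) = 1188/71 ≈ 16.7324
Rounded to 4 decimal places: z = 16.7324

Answer: 16.7324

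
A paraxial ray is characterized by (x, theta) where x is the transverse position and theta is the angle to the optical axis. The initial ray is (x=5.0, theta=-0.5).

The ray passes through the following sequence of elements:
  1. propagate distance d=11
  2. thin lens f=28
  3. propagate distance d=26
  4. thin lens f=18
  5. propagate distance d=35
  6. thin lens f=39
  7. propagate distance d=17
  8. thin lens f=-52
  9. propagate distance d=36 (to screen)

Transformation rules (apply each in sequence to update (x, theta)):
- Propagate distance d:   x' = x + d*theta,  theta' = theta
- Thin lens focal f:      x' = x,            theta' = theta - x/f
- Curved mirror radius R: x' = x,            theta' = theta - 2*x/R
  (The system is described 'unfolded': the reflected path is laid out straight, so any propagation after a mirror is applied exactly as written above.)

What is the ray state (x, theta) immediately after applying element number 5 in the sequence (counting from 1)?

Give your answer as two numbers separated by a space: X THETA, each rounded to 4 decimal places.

Initial: x=5.0000 theta=-0.5000
After 1 (propagate distance d=11): x=-0.5000 theta=-0.5000
After 2 (thin lens f=28): x=-0.5000 theta=-27/56 (≈-0.4821)
After 3 (propagate distance d=26): x=-365/28 (≈-13.0357) theta=-27/56 (≈-0.4821)
After 4 (thin lens f=18): x=-365/28 (≈-13.0357) theta=61/252 (≈0.2421)
After 5 (propagate distance d=35): x=-575/126 (≈-4.5635) theta=61/252 (≈0.2421)
Rounded to 4 decimal places: x = -4.5635, theta = 0.2421

Answer: -4.5635 0.2421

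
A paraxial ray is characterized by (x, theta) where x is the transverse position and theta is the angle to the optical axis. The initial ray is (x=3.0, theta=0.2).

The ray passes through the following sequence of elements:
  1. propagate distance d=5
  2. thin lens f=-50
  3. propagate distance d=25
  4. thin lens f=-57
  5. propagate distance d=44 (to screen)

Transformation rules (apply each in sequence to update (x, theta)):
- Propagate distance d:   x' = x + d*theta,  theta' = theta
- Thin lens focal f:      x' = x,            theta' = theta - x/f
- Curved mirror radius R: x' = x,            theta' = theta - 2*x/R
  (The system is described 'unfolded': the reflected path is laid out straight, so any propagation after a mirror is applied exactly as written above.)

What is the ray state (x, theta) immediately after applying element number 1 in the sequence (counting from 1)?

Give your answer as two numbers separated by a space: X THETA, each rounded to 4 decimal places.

Initial: x=3.0000 theta=0.2000
After 1 (propagate distance d=5): x=4.0000 theta=0.2000
Rounded to 4 decimal places: x = 4.0000, theta = 0.2000

Answer: 4.0000 0.2000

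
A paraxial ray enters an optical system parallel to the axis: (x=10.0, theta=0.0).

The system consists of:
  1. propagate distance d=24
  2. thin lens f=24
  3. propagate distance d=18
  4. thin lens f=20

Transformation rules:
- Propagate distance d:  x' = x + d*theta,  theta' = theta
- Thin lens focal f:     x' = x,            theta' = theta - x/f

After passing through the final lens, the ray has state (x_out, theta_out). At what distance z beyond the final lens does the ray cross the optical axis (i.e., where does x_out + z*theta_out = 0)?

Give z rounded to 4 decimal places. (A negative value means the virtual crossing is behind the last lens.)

Initial: x=10.0000 theta=0.0000
After 1 (propagate distance d=24): x=10.0000 theta=0.0000
After 2 (thin lens f=24): x=10.0000 theta=-5/12 (≈-0.4167)
After 3 (propagate distance d=18): x=2.5000 theta=-5/12 (≈-0.4167)
After 4 (thin lens f=20): x=2.5000 theta=-13/24 (≈-0.5417)
z_focus = -x_out/theta_out = -(2.5000)/(-13/24) = 60/13 ≈ 4.6154
Rounded to 4 decimal places: z = 4.6154

Answer: 4.6154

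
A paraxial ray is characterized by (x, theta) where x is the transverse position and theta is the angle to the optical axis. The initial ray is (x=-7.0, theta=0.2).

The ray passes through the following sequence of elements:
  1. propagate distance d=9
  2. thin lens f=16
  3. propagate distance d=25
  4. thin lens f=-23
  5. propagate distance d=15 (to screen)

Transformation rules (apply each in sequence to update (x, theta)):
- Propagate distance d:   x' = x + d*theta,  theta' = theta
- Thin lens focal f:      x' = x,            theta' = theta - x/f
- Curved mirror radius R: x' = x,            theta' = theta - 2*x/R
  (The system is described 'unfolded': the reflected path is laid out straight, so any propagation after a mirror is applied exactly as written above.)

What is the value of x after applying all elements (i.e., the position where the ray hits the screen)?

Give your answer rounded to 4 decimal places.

Answer: 20.9685

Derivation:
Initial: x=-7.0000 theta=0.2000
After 1 (propagate distance d=9): x=-5.2000 theta=0.2000
After 2 (thin lens f=16): x=-5.2000 theta=0.5250
After 3 (propagate distance d=25): x=7.9250 theta=0.5250
After 4 (thin lens f=-23): x=7.9250 theta=20/23 (≈0.8696)
After 5 (propagate distance d=15 (to screen)): x=19291/920 (≈20.9685) theta=20/23 (≈0.8696)
Rounded to 4 decimal places: x = 20.9685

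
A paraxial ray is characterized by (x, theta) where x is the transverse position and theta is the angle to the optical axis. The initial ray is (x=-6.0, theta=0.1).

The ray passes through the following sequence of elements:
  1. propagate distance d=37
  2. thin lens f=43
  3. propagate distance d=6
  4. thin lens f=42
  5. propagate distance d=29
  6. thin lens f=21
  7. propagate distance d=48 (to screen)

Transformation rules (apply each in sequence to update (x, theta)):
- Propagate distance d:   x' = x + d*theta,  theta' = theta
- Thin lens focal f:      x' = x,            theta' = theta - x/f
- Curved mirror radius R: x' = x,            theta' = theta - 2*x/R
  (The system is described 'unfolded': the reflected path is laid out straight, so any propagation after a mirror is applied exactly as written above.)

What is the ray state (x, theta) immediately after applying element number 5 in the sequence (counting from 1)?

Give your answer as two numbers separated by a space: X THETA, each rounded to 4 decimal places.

Answer: 4.0243 0.1863

Derivation:
Initial: x=-6.0000 theta=0.1000
After 1 (propagate distance d=37): x=-2.3000 theta=0.1000
After 2 (thin lens f=43): x=-2.3000 theta=33/215 (≈0.1535)
After 3 (propagate distance d=6): x=-593/430 (≈-1.3791) theta=33/215 (≈0.1535)
After 4 (thin lens f=42): x=-593/430 (≈-1.3791) theta=673/3612 (≈0.1863)
After 5 (propagate distance d=29): x=72679/18060 (≈4.0243) theta=673/3612 (≈0.1863)
Rounded to 4 decimal places: x = 4.0243, theta = 0.1863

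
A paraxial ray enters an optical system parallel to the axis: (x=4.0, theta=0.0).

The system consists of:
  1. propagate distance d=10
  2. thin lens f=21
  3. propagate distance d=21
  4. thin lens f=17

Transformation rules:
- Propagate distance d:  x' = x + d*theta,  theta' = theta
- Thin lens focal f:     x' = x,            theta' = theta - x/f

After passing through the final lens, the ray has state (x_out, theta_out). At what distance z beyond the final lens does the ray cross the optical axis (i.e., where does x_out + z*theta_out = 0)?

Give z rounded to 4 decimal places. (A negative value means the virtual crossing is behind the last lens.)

Answer: 0.0000

Derivation:
Initial: x=4.0000 theta=0.0000
After 1 (propagate distance d=10): x=4.0000 theta=0.0000
After 2 (thin lens f=21): x=4.0000 theta=-4/21 (≈-0.1905)
After 3 (propagate distance d=21): x=0.0000 theta=-4/21 (≈-0.1905)
After 4 (thin lens f=17): x=0.0000 theta=-4/21 (≈-0.1905)
z_focus = -x_out/theta_out = -(0.0000)/(-4/21) = 0.0000
Rounded to 4 decimal places: z = 0.0000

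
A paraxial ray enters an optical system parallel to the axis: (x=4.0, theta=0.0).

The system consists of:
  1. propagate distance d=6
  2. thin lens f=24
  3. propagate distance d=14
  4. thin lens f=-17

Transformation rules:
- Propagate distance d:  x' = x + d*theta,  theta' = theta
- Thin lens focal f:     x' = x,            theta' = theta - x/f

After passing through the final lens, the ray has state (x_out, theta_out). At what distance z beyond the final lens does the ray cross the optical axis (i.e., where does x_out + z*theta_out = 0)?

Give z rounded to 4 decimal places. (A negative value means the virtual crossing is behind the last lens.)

Answer: 24.2857

Derivation:
Initial: x=4.0000 theta=0.0000
After 1 (propagate distance d=6): x=4.0000 theta=0.0000
After 2 (thin lens f=24): x=4.0000 theta=-1/6 (≈-0.1667)
After 3 (propagate distance d=14): x=5/3 (≈1.6667) theta=-1/6 (≈-0.1667)
After 4 (thin lens f=-17): x=5/3 (≈1.6667) theta=-7/102 (≈-0.0686)
z_focus = -x_out/theta_out = -(5/3)/(-7/102) = 170/7 ≈ 24.2857
Rounded to 4 decimal places: z = 24.2857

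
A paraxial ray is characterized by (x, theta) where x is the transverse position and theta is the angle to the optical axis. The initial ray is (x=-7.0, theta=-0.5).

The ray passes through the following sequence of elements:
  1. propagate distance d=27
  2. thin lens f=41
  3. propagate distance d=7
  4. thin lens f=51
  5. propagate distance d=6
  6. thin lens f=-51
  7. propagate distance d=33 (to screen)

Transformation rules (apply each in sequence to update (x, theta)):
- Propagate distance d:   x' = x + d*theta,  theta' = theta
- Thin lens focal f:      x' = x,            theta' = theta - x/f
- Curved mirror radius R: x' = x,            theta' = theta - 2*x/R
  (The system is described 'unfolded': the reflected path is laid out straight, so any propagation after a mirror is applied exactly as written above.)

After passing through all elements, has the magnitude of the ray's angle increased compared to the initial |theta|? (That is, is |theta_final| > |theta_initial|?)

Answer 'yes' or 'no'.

Answer: no

Derivation:
Initial: x=-7.0000 theta=-0.5000
After 1 (propagate distance d=27): x=-20.5000 theta=-0.5000
After 2 (thin lens f=41): x=-20.5000 theta=0.0000
After 3 (propagate distance d=7): x=-20.5000 theta=0.0000
After 4 (thin lens f=51): x=-20.5000 theta=41/102 (≈0.4020)
After 5 (propagate distance d=6): x=-615/34 (≈-18.0882) theta=41/102 (≈0.4020)
After 6 (thin lens f=-51): x=-615/34 (≈-18.0882) theta=41/867 (≈0.0473)
After 7 (propagate distance d=33 (to screen)): x=-9553/578 (≈-16.5277) theta=41/867 (≈0.0473)
|theta_initial|=0.5000 |theta_final|=41/867 (≈0.0473) -> not increased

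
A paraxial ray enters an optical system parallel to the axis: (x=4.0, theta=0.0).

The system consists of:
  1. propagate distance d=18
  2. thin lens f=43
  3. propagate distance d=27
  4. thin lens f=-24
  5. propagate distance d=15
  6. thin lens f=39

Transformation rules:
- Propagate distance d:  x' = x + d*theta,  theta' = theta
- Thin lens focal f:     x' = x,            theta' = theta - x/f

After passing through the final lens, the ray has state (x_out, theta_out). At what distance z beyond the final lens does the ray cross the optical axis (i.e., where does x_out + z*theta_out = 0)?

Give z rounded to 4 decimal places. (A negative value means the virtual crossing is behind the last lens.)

Initial: x=4.0000 theta=0.0000
After 1 (propagate distance d=18): x=4.0000 theta=0.0000
After 2 (thin lens f=43): x=4.0000 theta=-4/43 (≈-0.0930)
After 3 (propagate distance d=27): x=64/43 (≈1.4884) theta=-4/43 (≈-0.0930)
After 4 (thin lens f=-24): x=64/43 (≈1.4884) theta=-4/129 (≈-0.0310)
After 5 (propagate distance d=15): x=44/43 (≈1.0233) theta=-4/129 (≈-0.0310)
After 6 (thin lens f=39): x=44/43 (≈1.0233) theta=-32/559 (≈-0.0572)
z_focus = -x_out/theta_out = -(44/43)/(-32/559) = 17.8750
Rounded to 4 decimal places: z = 17.8750

Answer: 17.8750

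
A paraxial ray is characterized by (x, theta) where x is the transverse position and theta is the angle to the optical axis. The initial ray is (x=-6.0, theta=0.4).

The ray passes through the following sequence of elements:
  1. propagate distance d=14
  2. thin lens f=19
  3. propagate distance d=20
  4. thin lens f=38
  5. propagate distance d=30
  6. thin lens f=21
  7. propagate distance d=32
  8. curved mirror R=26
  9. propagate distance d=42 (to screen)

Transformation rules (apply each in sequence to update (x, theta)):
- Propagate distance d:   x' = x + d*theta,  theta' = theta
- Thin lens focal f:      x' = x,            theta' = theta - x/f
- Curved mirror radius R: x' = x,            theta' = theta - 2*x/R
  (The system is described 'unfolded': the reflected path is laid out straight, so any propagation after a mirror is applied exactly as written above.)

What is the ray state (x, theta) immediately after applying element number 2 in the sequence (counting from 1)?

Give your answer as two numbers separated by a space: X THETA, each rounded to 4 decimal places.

Initial: x=-6.0000 theta=0.4000
After 1 (propagate distance d=14): x=-0.4000 theta=0.4000
After 2 (thin lens f=19): x=-0.4000 theta=8/19 (≈0.4211)
Rounded to 4 decimal places: x = -0.4000, theta = 0.4211

Answer: -0.4000 0.4211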